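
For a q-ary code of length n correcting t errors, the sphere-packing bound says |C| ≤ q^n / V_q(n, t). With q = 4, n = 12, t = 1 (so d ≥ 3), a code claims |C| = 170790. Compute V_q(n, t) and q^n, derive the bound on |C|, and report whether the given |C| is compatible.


V_q(n, t) = 37, q^n = 16777216, Hamming bound = 453438, |C| = 170790 ≤ bound (satisfied).

Step 1: Compute V_q(n, t) = Σ_{j=0}^1 C(n, j) (q−1)^j.
  j = 0: C(12,0)·(3)^0 = 1·1 = 1.
  j = 1: C(12,1)·(3)^1 = 12·3 = 36.
  V_q(n, t) = 1 + 36 = 37.
Step 2: q^n = 4^12 = 16777216.
Step 3: Hamming bound ⌊q^n / V_q(n,t)⌋ = ⌊16777216/37⌋ = 453438.
Step 4: Compare |C| = 170790 to 453438: satisfied.
The claimed |C| lies below the Hamming bound.


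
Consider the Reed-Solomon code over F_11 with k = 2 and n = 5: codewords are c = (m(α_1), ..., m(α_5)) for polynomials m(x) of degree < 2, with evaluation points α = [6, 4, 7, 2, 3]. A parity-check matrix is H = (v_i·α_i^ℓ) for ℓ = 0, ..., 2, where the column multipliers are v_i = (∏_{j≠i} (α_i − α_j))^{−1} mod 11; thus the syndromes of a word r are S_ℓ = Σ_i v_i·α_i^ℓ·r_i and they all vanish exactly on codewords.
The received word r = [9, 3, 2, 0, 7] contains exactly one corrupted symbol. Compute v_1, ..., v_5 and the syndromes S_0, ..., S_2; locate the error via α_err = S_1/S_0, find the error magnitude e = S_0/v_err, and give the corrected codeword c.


S = (4, 2, 1), error at position 1, error magnitude e = 3, c = [6, 3, 2, 0, 7].

Step 1: column multipliers v_i = (∏_{j≠i}(α_i − α_j))^{−1} mod 11.
  i = 1 (α = 6): (6−4)(6−7)(6−2)(6−3) = 2·(−1)·4·3 = −24 ≡ 9, so v_1 = 9^{−1} = 5 (mod 11).
  i = 2 (α = 4): (4−6)(4−7)(4−2)(4−3) = (−2)·(−3)·2·1 = 12 ≡ 1, so v_2 = 1^{−1} = 1 (mod 11).
  i = 3 (α = 7): (7−6)(7−4)(7−2)(7−3) = 1·3·5·4 = 60 ≡ 5, so v_3 = 5^{−1} = 9 (mod 11).
  i = 4 (α = 2): (2−6)(2−4)(2−7)(2−3) = (−4)·(−2)·(−5)·(−1) = 40 ≡ 7, so v_4 = 7^{−1} = 8 (mod 11).
  i = 5 (α = 3): (3−6)(3−4)(3−7)(3−2) = (−3)·(−1)·(−4)·1 = −12 ≡ 10, so v_5 = 10^{−1} = 10 (mod 11).
  v = [5, 1, 9, 8, 10].
Step 2: syndromes of r = [9, 3, 2, 0, 7] (all sums mod 11).
  S_0 = Σ v_i r_i = 5·9 + 1·3 + 9·2 + 8·0 + 10·7 = 136 ≡ 4.
  S_1 = Σ v_i α_i r_i = 5·6·9 + 1·4·3 + 9·7·2 + 8·2·0 + 10·3·7 = 618 ≡ 2.
  α_i^2 mod 11 = [3, 5, 5, 4, 9].
  S_2 = Σ v_i α_i^2 r_i = 5·3·9 + 1·5·3 + 9·5·2 + 8·4·0 + 10·9·7 = 870 ≡ 1.
  S = (4, 2, 1) ≠ 0, so r is not a codeword (an error is present).
Step 3: locate the error. For a single error e at position i, S_ℓ = v_i·e·α_i^ℓ, so α_err = S_1/S_0.
  S_0^{−1} = 4^{−1} = 3 (mod 11), so α_err = 2·3 = 6 ≡ 6 = α_1. Error position i = 1.
  Consistency check: S_2/S_1 = 1·6 = 6 ≡ 6 = α_err ✓ (single-error assumption holds).
Step 4: error magnitude e = S_0/v_1 = S_0·∏_{j≠1}(α_1 − α_j) = 4·9 = 36 ≡ 3 (mod 11).
Step 5: correct position 1: c_1 = r_1 − e = 9 − 3 ≡ 6 (mod 11). Hence c = [6, 3, 2, 0, 7].
  Check: interpolating c through the α_i gives m(x) = 8 + 7·x (degree < 2) with m(α_i) = c_i for every i, so c is indeed a codeword.


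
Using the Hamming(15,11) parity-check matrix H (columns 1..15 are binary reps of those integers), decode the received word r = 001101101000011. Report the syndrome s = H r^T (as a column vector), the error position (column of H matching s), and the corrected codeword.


s = (1, 1, 1, 0)^T, error position = 14, corrected codeword c = 001101101000001

Compute s = H r^T mod 2 one row at a time:
  s_1 = 0 + 1 + 0 + 0 + 0 + 0 + 1 + 1 = 3 ≡ 1 (mod 2).
  s_2 = 1 + 0 + 1 + 1 + 0 + 0 + 1 + 1 = 5 ≡ 1 (mod 2).
  s_3 = 0 + 1 + 1 + 1 + 0 + 0 + 1 + 1 = 5 ≡ 1 (mod 2).
  s_4 = 0 + 1 + 0 + 1 + 1 + 0 + 0 + 1 = 4 ≡ 0 (mod 2).
s = (1, 1, 1, 0)^T — this equals column 14 of H (binary 1110), so error is at position 14.
Correct: flip bit 14 of r = 001101101000011 to get c = 001101101000001.


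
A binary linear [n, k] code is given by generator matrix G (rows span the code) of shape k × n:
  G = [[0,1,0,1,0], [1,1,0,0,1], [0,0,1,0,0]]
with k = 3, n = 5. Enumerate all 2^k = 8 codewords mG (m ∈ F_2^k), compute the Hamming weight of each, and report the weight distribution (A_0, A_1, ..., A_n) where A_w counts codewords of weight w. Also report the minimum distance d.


Weight distribution: A_0 = 1, A_1 = 1, A_2 = 1, A_3 = 3, A_4 = 2. Minimum distance d = 1.

Enumerate all 2^3 = 8 messages m ∈ F_2^3.
For each, compute codeword c = mG in F_2^5, then tally its weight.
  m = 000 → c = 00000, weight = 0.
  m = 100 → c = 01010, weight = 2.
  m = 010 → c = 11001, weight = 3.
  m = 110 → c = 10011, weight = 3.
  m = 001 → c = 00100, weight = 1.
  m = 101 → c = 01110, weight = 3.
  m = 011 → c = 11101, weight = 4.
  m = 111 → c = 10111, weight = 4.
Tally weights:
  weight 0: 1 codewords.
  weight 1: 1 codewords.
  weight 2: 1 codewords.
  weight 3: 3 codewords.
  weight 4: 2 codewords.
Minimum distance d = smallest w > 0 with A_w > 0 = 1.
Sanity: Σ A_w = 8 = 2^3 = 8 ✓.


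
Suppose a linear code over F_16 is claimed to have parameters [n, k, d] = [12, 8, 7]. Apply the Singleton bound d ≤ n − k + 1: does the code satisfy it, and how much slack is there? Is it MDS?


Singleton RHS = n − k + 1 = 5, slack = -2, bound violated (no such code; not MDS).

Singleton bound: d ≤ n − k + 1.
Here n = 12, k = 8, so n − k + 1 = 5.
Given d = 7, check d ≤ 5: NO.
Slack = (n − k + 1) − d = -2.
The slack is negative: d = 7 exceeds n − k + 1 = 5 by 2, so the Singleton bound is violated and no linear [12, 8, 7]_16 code can exist. In particular it is not MDS (MDS requires d = n − k + 1 exactly).
Description: the claimed parameters are [12, 8, 7]_16; such a code would be impossible (violates the Singleton bound).


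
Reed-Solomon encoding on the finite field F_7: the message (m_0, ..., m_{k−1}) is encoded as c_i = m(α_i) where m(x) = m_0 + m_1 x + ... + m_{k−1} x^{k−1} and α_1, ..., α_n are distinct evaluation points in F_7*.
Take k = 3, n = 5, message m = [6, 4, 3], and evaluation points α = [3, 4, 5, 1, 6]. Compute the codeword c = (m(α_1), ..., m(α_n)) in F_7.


c = [3, 0, 3, 6, 5]

Message polynomial: m(x) = 6 + 4·x + 3·x^2 (mod 7).
For each evaluation point α_i, compute m(α_i) mod 7:
  α_1 = 3: Horner steps 3 → 6 → 3, so m(3) = 3.
  α_2 = 4: Horner steps 3 → 2 → 0, so m(4) = 0.
  α_3 = 5: Horner steps 3 → 5 → 3, so m(5) = 3.
  α_4 = 1: Horner steps 3 → 0 → 6, so m(1) = 6.
  α_5 = 6: Horner steps 3 → 1 → 5, so m(6) = 5.
Codeword c = [3, 0, 3, 6, 5] ∈ F_7^5.


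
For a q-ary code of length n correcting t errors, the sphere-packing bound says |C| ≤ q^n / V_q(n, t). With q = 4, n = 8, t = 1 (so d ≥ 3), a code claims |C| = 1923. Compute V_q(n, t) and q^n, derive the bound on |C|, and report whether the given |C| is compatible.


V_q(n, t) = 25, q^n = 65536, Hamming bound = 2621, |C| = 1923 ≤ bound (satisfied).

Step 1: Compute V_q(n, t) = Σ_{j=0}^1 C(n, j) (q−1)^j.
  j = 0: C(8,0)·(3)^0 = 1·1 = 1.
  j = 1: C(8,1)·(3)^1 = 8·3 = 24.
  V_q(n, t) = 1 + 24 = 25.
Step 2: q^n = 4^8 = 65536.
Step 3: Hamming bound ⌊q^n / V_q(n,t)⌋ = ⌊65536/25⌋ = 2621.
Step 4: Compare |C| = 1923 to 2621: satisfied.
The claimed |C| lies below the Hamming bound.


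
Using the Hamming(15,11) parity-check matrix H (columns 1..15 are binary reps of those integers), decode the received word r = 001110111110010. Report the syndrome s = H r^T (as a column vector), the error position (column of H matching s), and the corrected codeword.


s = (1, 0, 1, 1)^T, error position = 11, corrected codeword c = 001110111100010

Compute s = H r^T mod 2 one row at a time:
  s_1 = 1 + 1 + 1 + 1 + 0 + 0 + 1 + 0 = 5 ≡ 1 (mod 2).
  s_2 = 1 + 1 + 0 + 1 + 0 + 0 + 1 + 0 = 4 ≡ 0 (mod 2).
  s_3 = 0 + 1 + 0 + 1 + 1 + 1 + 1 + 0 = 5 ≡ 1 (mod 2).
  s_4 = 0 + 1 + 1 + 1 + 1 + 1 + 0 + 0 = 5 ≡ 1 (mod 2).
s = (1, 0, 1, 1)^T — this equals column 11 of H (binary 1011), so error is at position 11.
Correct: flip bit 11 of r = 001110111110010 to get c = 001110111100010.


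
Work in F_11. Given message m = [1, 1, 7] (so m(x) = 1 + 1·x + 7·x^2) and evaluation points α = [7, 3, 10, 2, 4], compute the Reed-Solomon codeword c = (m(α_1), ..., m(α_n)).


c = [10, 1, 7, 9, 7]

Message polynomial: m(x) = 1 + 1·x + 7·x^2 (mod 11).
For each evaluation point α_i, compute m(α_i) mod 11:
  α_1 = 7: Horner steps 7 → 6 → 10, so m(7) = 10.
  α_2 = 3: Horner steps 7 → 0 → 1, so m(3) = 1.
  α_3 = 10: Horner steps 7 → 5 → 7, so m(10) = 7.
  α_4 = 2: Horner steps 7 → 4 → 9, so m(2) = 9.
  α_5 = 4: Horner steps 7 → 7 → 7, so m(4) = 7.
Codeword c = [10, 1, 7, 9, 7] ∈ F_11^5.


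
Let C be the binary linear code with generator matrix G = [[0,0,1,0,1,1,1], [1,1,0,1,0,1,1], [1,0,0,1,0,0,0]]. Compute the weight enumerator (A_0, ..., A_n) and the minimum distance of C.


Weight distribution: A_0 = 1, A_2 = 1, A_3 = 2, A_4 = 1, A_5 = 2, A_6 = 1. Minimum distance d = 2.

Enumerate all 2^3 = 8 messages m ∈ F_2^3.
For each, compute codeword c = mG in F_2^7, then tally its weight.
  m = 000 → c = 0000000, weight = 0.
  m = 100 → c = 0010111, weight = 4.
  m = 010 → c = 1101011, weight = 5.
  m = 110 → c = 1111100, weight = 5.
  m = 001 → c = 1001000, weight = 2.
  m = 101 → c = 1011111, weight = 6.
  m = 011 → c = 0100011, weight = 3.
  m = 111 → c = 0110100, weight = 3.
Tally weights:
  weight 0: 1 codewords.
  weight 2: 1 codewords.
  weight 3: 2 codewords.
  weight 4: 1 codewords.
  weight 5: 2 codewords.
  weight 6: 1 codewords.
Minimum distance d = smallest w > 0 with A_w > 0 = 2.
Sanity: Σ A_w = 8 = 2^3 = 8 ✓.


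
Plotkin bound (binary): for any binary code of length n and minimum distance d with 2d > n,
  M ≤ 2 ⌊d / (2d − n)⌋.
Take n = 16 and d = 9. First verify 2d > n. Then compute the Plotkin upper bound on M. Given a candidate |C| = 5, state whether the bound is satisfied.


Plotkin bound M ≤ 8; given |C| = 5 ≤ bound (satisfied).

Check applicability: 2d = 18, n = 16.
2d − n = 2 > 0, so Plotkin applies.
Compute d/(2d−n) = 9/2 ≈ 4.5000.
⌊d/(2d−n)⌋ = 4.
Plotkin bound: M ≤ 2·4 = 8.
Given |C| = 5, check: satisfied.
This |C| is below the Plotkin bound.


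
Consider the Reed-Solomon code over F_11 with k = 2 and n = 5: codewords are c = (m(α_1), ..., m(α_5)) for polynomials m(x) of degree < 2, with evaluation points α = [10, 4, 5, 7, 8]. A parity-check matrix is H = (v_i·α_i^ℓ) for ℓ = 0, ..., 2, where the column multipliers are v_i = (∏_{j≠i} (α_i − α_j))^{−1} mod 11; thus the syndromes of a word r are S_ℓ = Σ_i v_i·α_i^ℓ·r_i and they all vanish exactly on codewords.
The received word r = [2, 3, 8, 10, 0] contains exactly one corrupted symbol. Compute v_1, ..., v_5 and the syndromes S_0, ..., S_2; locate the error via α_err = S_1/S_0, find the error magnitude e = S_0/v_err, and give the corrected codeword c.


S = (3, 1, 4), error at position 2, error magnitude e = 7, c = [2, 7, 8, 10, 0].

Step 1: column multipliers v_i = (∏_{j≠i}(α_i − α_j))^{−1} mod 11.
  i = 1 (α = 10): (10−4)(10−5)(10−7)(10−8) = 6·5·3·2 = 180 ≡ 4, so v_1 = 4^{−1} = 3 (mod 11).
  i = 2 (α = 4): (4−10)(4−5)(4−7)(4−8) = (−6)·(−1)·(−3)·(−4) = 72 ≡ 6, so v_2 = 6^{−1} = 2 (mod 11).
  i = 3 (α = 5): (5−10)(5−4)(5−7)(5−8) = (−5)·1·(−2)·(−3) = −30 ≡ 3, so v_3 = 3^{−1} = 4 (mod 11).
  i = 4 (α = 7): (7−10)(7−4)(7−5)(7−8) = (−3)·3·2·(−1) = 18 ≡ 7, so v_4 = 7^{−1} = 8 (mod 11).
  i = 5 (α = 8): (8−10)(8−4)(8−5)(8−7) = (−2)·4·3·1 = −24 ≡ 9, so v_5 = 9^{−1} = 5 (mod 11).
  v = [3, 2, 4, 8, 5].
Step 2: syndromes of r = [2, 3, 8, 10, 0] (all sums mod 11).
  S_0 = Σ v_i r_i = 3·2 + 2·3 + 4·8 + 8·10 + 5·0 = 124 ≡ 3.
  S_1 = Σ v_i α_i r_i = 3·10·2 + 2·4·3 + 4·5·8 + 8·7·10 + 5·8·0 = 804 ≡ 1.
  α_i^2 mod 11 = [1, 5, 3, 5, 9].
  S_2 = Σ v_i α_i^2 r_i = 3·1·2 + 2·5·3 + 4·3·8 + 8·5·10 + 5·9·0 = 532 ≡ 4.
  S = (3, 1, 4) ≠ 0, so r is not a codeword (an error is present).
Step 3: locate the error. For a single error e at position i, S_ℓ = v_i·e·α_i^ℓ, so α_err = S_1/S_0.
  S_0^{−1} = 3^{−1} = 4 (mod 11), so α_err = 1·4 = 4 ≡ 4 = α_2. Error position i = 2.
  Consistency check: S_2/S_1 = 4·1 = 4 ≡ 4 = α_err ✓ (single-error assumption holds).
Step 4: error magnitude e = S_0/v_2 = S_0·∏_{j≠2}(α_2 − α_j) = 3·6 = 18 ≡ 7 (mod 11).
Step 5: correct position 2: c_2 = r_2 − e = 3 − 7 ≡ 7 (mod 11). Hence c = [2, 7, 8, 10, 0].
  Check: interpolating c through the α_i gives m(x) = 3 + 1·x (degree < 2) with m(α_i) = c_i for every i, so c is indeed a codeword.


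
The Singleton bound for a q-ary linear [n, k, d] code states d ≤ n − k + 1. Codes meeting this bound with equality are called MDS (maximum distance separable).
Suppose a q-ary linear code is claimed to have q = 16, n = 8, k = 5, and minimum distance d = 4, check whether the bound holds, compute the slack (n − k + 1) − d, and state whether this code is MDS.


Singleton RHS = n − k + 1 = 4, slack = 0, bound satisfied, MDS.

Singleton bound: d ≤ n − k + 1.
Here n = 8, k = 5, so n − k + 1 = 4.
Given d = 4, check d ≤ 4: YES.
Slack = (n − k + 1) − d = 0.
The code is MDS (slack = 0).
Description: the claimed parameters are [8, 5, 4]_16; such a code would be MDS (meets Singleton bound).


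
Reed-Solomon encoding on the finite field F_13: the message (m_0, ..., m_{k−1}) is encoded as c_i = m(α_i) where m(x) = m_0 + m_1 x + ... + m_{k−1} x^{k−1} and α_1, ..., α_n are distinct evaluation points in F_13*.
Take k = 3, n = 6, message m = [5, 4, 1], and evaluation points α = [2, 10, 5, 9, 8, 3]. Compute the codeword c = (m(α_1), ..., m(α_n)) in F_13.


c = [4, 2, 11, 5, 10, 0]

Message polynomial: m(x) = 5 + 4·x + 1·x^2 (mod 13).
For each evaluation point α_i, compute m(α_i) mod 13:
  α_1 = 2: Horner steps 1 → 6 → 4, so m(2) = 4.
  α_2 = 10: Horner steps 1 → 1 → 2, so m(10) = 2.
  α_3 = 5: Horner steps 1 → 9 → 11, so m(5) = 11.
  α_4 = 9: Horner steps 1 → 0 → 5, so m(9) = 5.
  α_5 = 8: Horner steps 1 → 12 → 10, so m(8) = 10.
  α_6 = 3: Horner steps 1 → 7 → 0, so m(3) = 0.
Codeword c = [4, 2, 11, 5, 10, 0] ∈ F_13^6.


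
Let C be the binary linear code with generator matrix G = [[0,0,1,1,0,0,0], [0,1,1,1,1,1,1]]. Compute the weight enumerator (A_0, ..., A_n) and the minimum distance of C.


Weight distribution: A_0 = 1, A_2 = 1, A_4 = 1, A_6 = 1. Minimum distance d = 2.

Enumerate all 2^2 = 4 messages m ∈ F_2^2.
For each, compute codeword c = mG in F_2^7, then tally its weight.
  m = 00 → c = 0000000, weight = 0.
  m = 10 → c = 0011000, weight = 2.
  m = 01 → c = 0111111, weight = 6.
  m = 11 → c = 0100111, weight = 4.
Tally weights:
  weight 0: 1 codewords.
  weight 2: 1 codewords.
  weight 4: 1 codewords.
  weight 6: 1 codewords.
Minimum distance d = smallest w > 0 with A_w > 0 = 2.
Sanity: Σ A_w = 4 = 2^2 = 4 ✓.


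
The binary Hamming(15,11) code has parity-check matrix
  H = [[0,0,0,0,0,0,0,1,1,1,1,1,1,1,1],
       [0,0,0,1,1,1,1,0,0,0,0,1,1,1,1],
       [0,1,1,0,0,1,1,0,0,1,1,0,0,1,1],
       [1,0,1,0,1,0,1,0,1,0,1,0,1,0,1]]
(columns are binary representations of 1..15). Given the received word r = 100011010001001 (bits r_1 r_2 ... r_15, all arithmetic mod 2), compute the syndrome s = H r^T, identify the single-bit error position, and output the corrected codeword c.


s = (1, 0, 0, 1)^T, error position = 9, corrected codeword c = 100011011001001

Compute s = H r^T mod 2 one row at a time:
  s_1 = 1 + 0 + 0 + 0 + 1 + 0 + 0 + 1 = 3 ≡ 1 (mod 2).
  s_2 = 0 + 1 + 1 + 0 + 1 + 0 + 0 + 1 = 4 ≡ 0 (mod 2).
  s_3 = 0 + 0 + 1 + 0 + 0 + 0 + 0 + 1 = 2 ≡ 0 (mod 2).
  s_4 = 1 + 0 + 1 + 0 + 0 + 0 + 0 + 1 = 3 ≡ 1 (mod 2).
s = (1, 0, 0, 1)^T — this equals column 9 of H (binary 1001), so error is at position 9.
Correct: flip bit 9 of r = 100011010001001 to get c = 100011011001001.


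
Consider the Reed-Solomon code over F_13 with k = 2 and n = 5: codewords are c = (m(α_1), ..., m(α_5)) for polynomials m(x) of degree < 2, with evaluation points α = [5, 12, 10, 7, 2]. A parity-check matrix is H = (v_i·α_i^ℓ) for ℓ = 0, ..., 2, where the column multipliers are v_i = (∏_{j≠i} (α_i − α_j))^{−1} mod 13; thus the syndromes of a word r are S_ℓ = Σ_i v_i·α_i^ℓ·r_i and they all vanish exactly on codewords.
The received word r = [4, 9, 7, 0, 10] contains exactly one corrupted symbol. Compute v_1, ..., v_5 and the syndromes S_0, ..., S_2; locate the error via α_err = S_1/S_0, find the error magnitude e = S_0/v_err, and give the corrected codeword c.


S = (10, 3, 10), error at position 2, error magnitude e = 6, c = [4, 3, 7, 0, 10].

Step 1: column multipliers v_i = (∏_{j≠i}(α_i − α_j))^{−1} mod 13.
  i = 1 (α = 5): (5−12)(5−10)(5−7)(5−2) = (−7)·(−5)·(−2)·3 = −210 ≡ 11, so v_1 = 11^{−1} = 6 (mod 13).
  i = 2 (α = 12): (12−5)(12−10)(12−7)(12−2) = 7·2·5·10 = 700 ≡ 11, so v_2 = 11^{−1} = 6 (mod 13).
  i = 3 (α = 10): (10−5)(10−12)(10−7)(10−2) = 5·(−2)·3·8 = −240 ≡ 7, so v_3 = 7^{−1} = 2 (mod 13).
  i = 4 (α = 7): (7−5)(7−12)(7−10)(7−2) = 2·(−5)·(−3)·5 = 150 ≡ 7, so v_4 = 7^{−1} = 2 (mod 13).
  i = 5 (α = 2): (2−5)(2−12)(2−10)(2−7) = (−3)·(−10)·(−8)·(−5) = 1200 ≡ 4, so v_5 = 4^{−1} = 10 (mod 13).
  v = [6, 6, 2, 2, 10].
Step 2: syndromes of r = [4, 9, 7, 0, 10] (all sums mod 13).
  S_0 = Σ v_i r_i = 6·4 + 6·9 + 2·7 + 2·0 + 10·10 = 192 ≡ 10.
  S_1 = Σ v_i α_i r_i = 6·5·4 + 6·12·9 + 2·10·7 + 2·7·0 + 10·2·10 = 1108 ≡ 3.
  α_i^2 mod 13 = [12, 1, 9, 10, 4].
  S_2 = Σ v_i α_i^2 r_i = 6·12·4 + 6·1·9 + 2·9·7 + 2·10·0 + 10·4·10 = 868 ≡ 10.
  S = (10, 3, 10) ≠ 0, so r is not a codeword (an error is present).
Step 3: locate the error. For a single error e at position i, S_ℓ = v_i·e·α_i^ℓ, so α_err = S_1/S_0.
  S_0^{−1} = 10^{−1} = 4 (mod 13), so α_err = 3·4 = 12 ≡ 12 = α_2. Error position i = 2.
  Consistency check: S_2/S_1 = 10·9 = 90 ≡ 12 = α_err ✓ (single-error assumption holds).
Step 4: error magnitude e = S_0/v_2 = S_0·∏_{j≠2}(α_2 − α_j) = 10·11 = 110 ≡ 6 (mod 13).
Step 5: correct position 2: c_2 = r_2 − e = 9 − 6 ≡ 3 (mod 13). Hence c = [4, 3, 7, 0, 10].
  Check: interpolating c through the α_i gives m(x) = 1 + 11·x (degree < 2) with m(α_i) = c_i for every i, so c is indeed a codeword.


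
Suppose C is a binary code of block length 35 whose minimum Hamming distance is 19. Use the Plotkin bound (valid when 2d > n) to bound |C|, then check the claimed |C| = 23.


Plotkin bound M ≤ 12; given |C| = 23 > bound (violated).

Check applicability: 2d = 38, n = 35.
2d − n = 3 > 0, so Plotkin applies.
Compute d/(2d−n) = 19/3 ≈ 6.3333.
⌊d/(2d−n)⌋ = 6.
Plotkin bound: M ≤ 2·6 = 12.
Given |C| = 23, check: VIOLATED.
This |C| is above the Plotkin bound, so no binary code with n = 35, d = 19 and 23 codewords exists.


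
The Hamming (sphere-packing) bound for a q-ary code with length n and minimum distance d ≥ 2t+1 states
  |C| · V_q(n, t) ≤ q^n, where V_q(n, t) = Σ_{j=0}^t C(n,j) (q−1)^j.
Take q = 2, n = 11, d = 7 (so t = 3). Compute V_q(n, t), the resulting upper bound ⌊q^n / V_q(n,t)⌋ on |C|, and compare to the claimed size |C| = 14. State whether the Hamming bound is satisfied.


V_q(n, t) = 232, q^n = 2048, Hamming bound = 8, |C| = 14 > bound (violated).

Step 1: Compute V_q(n, t) = Σ_{j=0}^3 C(n, j) (q−1)^j.
  j = 0: C(11,0)·(1)^0 = 1·1 = 1.
  j = 1: C(11,1)·(1)^1 = 11·1 = 11.
  j = 2: C(11,2)·(1)^2 = 55·1 = 55.
  j = 3: C(11,3)·(1)^3 = 165·1 = 165.
  V_q(n, t) = 1 + 11 + 55 + 165 = 232.
Step 2: q^n = 2^11 = 2048.
Step 3: Hamming bound ⌊q^n / V_q(n,t)⌋ = ⌊2048/232⌋ = 8.
Step 4: Compare |C| = 14 to 8: violated.
The claimed |C| lies above the Hamming bound, so no 2-ary code of length 11 with d ≥ 7 can have 14 codewords.


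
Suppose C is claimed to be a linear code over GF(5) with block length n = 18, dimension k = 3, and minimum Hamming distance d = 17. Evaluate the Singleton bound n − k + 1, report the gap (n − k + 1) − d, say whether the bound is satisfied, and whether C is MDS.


Singleton RHS = n − k + 1 = 16, slack = -1, bound violated (no such code; not MDS).

Singleton bound: d ≤ n − k + 1.
Here n = 18, k = 3, so n − k + 1 = 16.
Given d = 17, check d ≤ 16: NO.
Slack = (n − k + 1) − d = -1.
The slack is negative: d = 17 exceeds n − k + 1 = 16 by 1, so the Singleton bound is violated and no linear [18, 3, 17]_5 code can exist. In particular it is not MDS (MDS requires d = n − k + 1 exactly).
Description: the claimed parameters are [18, 3, 17]_5; such a code would be impossible (violates the Singleton bound).


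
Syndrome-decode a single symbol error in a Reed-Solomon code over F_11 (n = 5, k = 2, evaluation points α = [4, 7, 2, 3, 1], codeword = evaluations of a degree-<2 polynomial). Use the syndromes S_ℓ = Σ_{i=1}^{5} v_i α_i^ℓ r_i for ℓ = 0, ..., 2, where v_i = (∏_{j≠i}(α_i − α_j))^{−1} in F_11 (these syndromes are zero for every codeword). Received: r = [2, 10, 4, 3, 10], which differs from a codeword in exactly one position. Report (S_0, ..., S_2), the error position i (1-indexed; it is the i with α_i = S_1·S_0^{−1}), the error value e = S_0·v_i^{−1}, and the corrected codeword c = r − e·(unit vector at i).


S = (9, 9, 9), error at position 5, error magnitude e = 5, c = [2, 10, 4, 3, 5].

Step 1: column multipliers v_i = (∏_{j≠i}(α_i − α_j))^{−1} mod 11.
  i = 1 (α = 4): (4−7)(4−2)(4−3)(4−1) = (−3)·2·1·3 = −18 ≡ 4, so v_1 = 4^{−1} = 3 (mod 11).
  i = 2 (α = 7): (7−4)(7−2)(7−3)(7−1) = 3·5·4·6 = 360 ≡ 8, so v_2 = 8^{−1} = 7 (mod 11).
  i = 3 (α = 2): (2−4)(2−7)(2−3)(2−1) = (−2)·(−5)·(−1)·1 = −10 ≡ 1, so v_3 = 1^{−1} = 1 (mod 11).
  i = 4 (α = 3): (3−4)(3−7)(3−2)(3−1) = (−1)·(−4)·1·2 = 8 ≡ 8, so v_4 = 8^{−1} = 7 (mod 11).
  i = 5 (α = 1): (1−4)(1−7)(1−2)(1−3) = (−3)·(−6)·(−1)·(−2) = 36 ≡ 3, so v_5 = 3^{−1} = 4 (mod 11).
  v = [3, 7, 1, 7, 4].
Step 2: syndromes of r = [2, 10, 4, 3, 10] (all sums mod 11).
  S_0 = Σ v_i r_i = 3·2 + 7·10 + 1·4 + 7·3 + 4·10 = 141 ≡ 9.
  S_1 = Σ v_i α_i r_i = 3·4·2 + 7·7·10 + 1·2·4 + 7·3·3 + 4·1·10 = 625 ≡ 9.
  α_i^2 mod 11 = [5, 5, 4, 9, 1].
  S_2 = Σ v_i α_i^2 r_i = 3·5·2 + 7·5·10 + 1·4·4 + 7·9·3 + 4·1·10 = 625 ≡ 9.
  S = (9, 9, 9) ≠ 0, so r is not a codeword (an error is present).
Step 3: locate the error. For a single error e at position i, S_ℓ = v_i·e·α_i^ℓ, so α_err = S_1/S_0.
  S_0^{−1} = 9^{−1} = 5 (mod 11), so α_err = 9·5 = 45 ≡ 1 = α_5. Error position i = 5.
  Consistency check: S_2/S_1 = 9·5 = 45 ≡ 1 = α_err ✓ (single-error assumption holds).
Step 4: error magnitude e = S_0/v_5 = S_0·∏_{j≠5}(α_5 − α_j) = 9·3 = 27 ≡ 5 (mod 11).
Step 5: correct position 5: c_5 = r_5 − e = 10 − 5 ≡ 5 (mod 11). Hence c = [2, 10, 4, 3, 5].
  Check: interpolating c through the α_i gives m(x) = 6 + 10·x (degree < 2) with m(α_i) = c_i for every i, so c is indeed a codeword.


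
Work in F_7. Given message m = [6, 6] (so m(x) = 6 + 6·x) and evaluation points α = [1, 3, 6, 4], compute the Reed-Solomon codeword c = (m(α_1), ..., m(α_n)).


c = [5, 3, 0, 2]

Message polynomial: m(x) = 6 + 6·x (mod 7).
For each evaluation point α_i, compute m(α_i) mod 7:
  α_1 = 1: Horner steps 6 → 5, so m(1) = 5.
  α_2 = 3: Horner steps 6 → 3, so m(3) = 3.
  α_3 = 6: Horner steps 6 → 0, so m(6) = 0.
  α_4 = 4: Horner steps 6 → 2, so m(4) = 2.
Codeword c = [5, 3, 0, 2] ∈ F_7^4.


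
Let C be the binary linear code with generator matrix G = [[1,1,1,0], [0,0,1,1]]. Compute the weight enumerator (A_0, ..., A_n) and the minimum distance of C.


Weight distribution: A_0 = 1, A_2 = 1, A_3 = 2. Minimum distance d = 2.

Enumerate all 2^2 = 4 messages m ∈ F_2^2.
For each, compute codeword c = mG in F_2^4, then tally its weight.
  m = 00 → c = 0000, weight = 0.
  m = 10 → c = 1110, weight = 3.
  m = 01 → c = 0011, weight = 2.
  m = 11 → c = 1101, weight = 3.
Tally weights:
  weight 0: 1 codewords.
  weight 2: 1 codewords.
  weight 3: 2 codewords.
Minimum distance d = smallest w > 0 with A_w > 0 = 2.
Sanity: Σ A_w = 4 = 2^2 = 4 ✓.


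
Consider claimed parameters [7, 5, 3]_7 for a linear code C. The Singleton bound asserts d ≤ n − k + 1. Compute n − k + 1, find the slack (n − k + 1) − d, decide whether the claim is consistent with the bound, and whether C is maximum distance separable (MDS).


Singleton RHS = n − k + 1 = 3, slack = 0, bound satisfied, MDS.

Singleton bound: d ≤ n − k + 1.
Here n = 7, k = 5, so n − k + 1 = 3.
Given d = 3, check d ≤ 3: YES.
Slack = (n − k + 1) − d = 0.
The code is MDS (slack = 0).
Description: the claimed parameters are [7, 5, 3]_7; such a code would be MDS (meets Singleton bound).


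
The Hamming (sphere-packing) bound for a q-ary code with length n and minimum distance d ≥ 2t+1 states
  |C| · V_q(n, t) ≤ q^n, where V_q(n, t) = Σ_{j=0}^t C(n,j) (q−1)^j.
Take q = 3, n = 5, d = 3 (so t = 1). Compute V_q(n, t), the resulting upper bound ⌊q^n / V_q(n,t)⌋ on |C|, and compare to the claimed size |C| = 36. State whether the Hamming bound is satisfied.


V_q(n, t) = 11, q^n = 243, Hamming bound = 22, |C| = 36 > bound (violated).

Step 1: Compute V_q(n, t) = Σ_{j=0}^1 C(n, j) (q−1)^j.
  j = 0: C(5,0)·(2)^0 = 1·1 = 1.
  j = 1: C(5,1)·(2)^1 = 5·2 = 10.
  V_q(n, t) = 1 + 10 = 11.
Step 2: q^n = 3^5 = 243.
Step 3: Hamming bound ⌊q^n / V_q(n,t)⌋ = ⌊243/11⌋ = 22.
Step 4: Compare |C| = 36 to 22: violated.
The claimed |C| lies above the Hamming bound, so no 3-ary code of length 5 with d ≥ 3 can have 36 codewords.


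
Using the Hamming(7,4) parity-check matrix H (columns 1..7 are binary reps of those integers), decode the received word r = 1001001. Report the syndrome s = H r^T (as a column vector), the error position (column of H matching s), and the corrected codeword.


s = (0, 1, 0)^T, error position = 2, corrected codeword c = 1101001

Compute s = H r^T mod 2 one row at a time:
  s_1 = 1 + 0 + 0 + 1 = 2 ≡ 0 (mod 2).
  s_2 = 0 + 0 + 0 + 1 = 1 ≡ 1 (mod 2).
  s_3 = 1 + 0 + 0 + 1 = 2 ≡ 0 (mod 2).
s = (0, 1, 0)^T — this equals column 2 of H (binary 010), so error is at position 2.
Correct: flip bit 2 of r = 1001001 to get c = 1101001.


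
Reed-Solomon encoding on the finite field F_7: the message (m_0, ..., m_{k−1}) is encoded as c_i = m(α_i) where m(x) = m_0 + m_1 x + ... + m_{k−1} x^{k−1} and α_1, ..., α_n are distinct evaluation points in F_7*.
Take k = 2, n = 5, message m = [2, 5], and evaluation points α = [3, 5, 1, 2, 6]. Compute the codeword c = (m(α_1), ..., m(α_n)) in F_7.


c = [3, 6, 0, 5, 4]

Message polynomial: m(x) = 2 + 5·x (mod 7).
For each evaluation point α_i, compute m(α_i) mod 7:
  α_1 = 3: Horner steps 5 → 3, so m(3) = 3.
  α_2 = 5: Horner steps 5 → 6, so m(5) = 6.
  α_3 = 1: Horner steps 5 → 0, so m(1) = 0.
  α_4 = 2: Horner steps 5 → 5, so m(2) = 5.
  α_5 = 6: Horner steps 5 → 4, so m(6) = 4.
Codeword c = [3, 6, 0, 5, 4] ∈ F_7^5.


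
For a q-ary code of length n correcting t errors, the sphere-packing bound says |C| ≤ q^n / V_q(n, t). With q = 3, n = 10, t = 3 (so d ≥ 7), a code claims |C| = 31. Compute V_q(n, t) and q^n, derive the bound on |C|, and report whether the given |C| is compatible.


V_q(n, t) = 1161, q^n = 59049, Hamming bound = 50, |C| = 31 ≤ bound (satisfied).

Step 1: Compute V_q(n, t) = Σ_{j=0}^3 C(n, j) (q−1)^j.
  j = 0: C(10,0)·(2)^0 = 1·1 = 1.
  j = 1: C(10,1)·(2)^1 = 10·2 = 20.
  j = 2: C(10,2)·(2)^2 = 45·4 = 180.
  j = 3: C(10,3)·(2)^3 = 120·8 = 960.
  V_q(n, t) = 1 + 20 + 180 + 960 = 1161.
Step 2: q^n = 3^10 = 59049.
Step 3: Hamming bound ⌊q^n / V_q(n,t)⌋ = ⌊59049/1161⌋ = 50.
Step 4: Compare |C| = 31 to 50: satisfied.
The claimed |C| lies below the Hamming bound.


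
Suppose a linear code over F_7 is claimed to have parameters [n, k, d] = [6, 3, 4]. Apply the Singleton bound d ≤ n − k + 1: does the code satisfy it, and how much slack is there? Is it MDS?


Singleton RHS = n − k + 1 = 4, slack = 0, bound satisfied, MDS.

Singleton bound: d ≤ n − k + 1.
Here n = 6, k = 3, so n − k + 1 = 4.
Given d = 4, check d ≤ 4: YES.
Slack = (n − k + 1) − d = 0.
The code is MDS (slack = 0).
Description: the claimed parameters are [6, 3, 4]_7; such a code would be MDS (meets Singleton bound).


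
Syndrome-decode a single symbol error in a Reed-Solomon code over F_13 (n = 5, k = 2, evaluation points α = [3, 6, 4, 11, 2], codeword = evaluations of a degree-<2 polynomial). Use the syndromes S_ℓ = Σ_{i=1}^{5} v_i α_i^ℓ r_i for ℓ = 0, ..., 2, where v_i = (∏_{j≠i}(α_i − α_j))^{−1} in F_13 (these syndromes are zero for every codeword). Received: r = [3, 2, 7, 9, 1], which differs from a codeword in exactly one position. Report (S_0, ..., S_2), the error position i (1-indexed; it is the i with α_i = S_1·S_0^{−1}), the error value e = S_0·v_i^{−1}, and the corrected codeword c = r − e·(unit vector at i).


S = (4, 8, 3), error at position 5, error magnitude e = 2, c = [3, 2, 7, 9, 12].

Step 1: column multipliers v_i = (∏_{j≠i}(α_i − α_j))^{−1} mod 13.
  i = 1 (α = 3): (3−6)(3−4)(3−11)(3−2) = (−3)·(−1)·(−8)·1 = −24 ≡ 2, so v_1 = 2^{−1} = 7 (mod 13).
  i = 2 (α = 6): (6−3)(6−4)(6−11)(6−2) = 3·2·(−5)·4 = −120 ≡ 10, so v_2 = 10^{−1} = 4 (mod 13).
  i = 3 (α = 4): (4−3)(4−6)(4−11)(4−2) = 1·(−2)·(−7)·2 = 28 ≡ 2, so v_3 = 2^{−1} = 7 (mod 13).
  i = 4 (α = 11): (11−3)(11−6)(11−4)(11−2) = 8·5·7·9 = 2520 ≡ 11, so v_4 = 11^{−1} = 6 (mod 13).
  i = 5 (α = 2): (2−3)(2−6)(2−4)(2−11) = (−1)·(−4)·(−2)·(−9) = 72 ≡ 7, so v_5 = 7^{−1} = 2 (mod 13).
  v = [7, 4, 7, 6, 2].
Step 2: syndromes of r = [3, 2, 7, 9, 1] (all sums mod 13).
  S_0 = Σ v_i r_i = 7·3 + 4·2 + 7·7 + 6·9 + 2·1 = 134 ≡ 4.
  S_1 = Σ v_i α_i r_i = 7·3·3 + 4·6·2 + 7·4·7 + 6·11·9 + 2·2·1 = 905 ≡ 8.
  α_i^2 mod 13 = [9, 10, 3, 4, 4].
  S_2 = Σ v_i α_i^2 r_i = 7·9·3 + 4·10·2 + 7·3·7 + 6·4·9 + 2·4·1 = 640 ≡ 3.
  S = (4, 8, 3) ≠ 0, so r is not a codeword (an error is present).
Step 3: locate the error. For a single error e at position i, S_ℓ = v_i·e·α_i^ℓ, so α_err = S_1/S_0.
  S_0^{−1} = 4^{−1} = 10 (mod 13), so α_err = 8·10 = 80 ≡ 2 = α_5. Error position i = 5.
  Consistency check: S_2/S_1 = 3·5 = 15 ≡ 2 = α_err ✓ (single-error assumption holds).
Step 4: error magnitude e = S_0/v_5 = S_0·∏_{j≠5}(α_5 − α_j) = 4·7 = 28 ≡ 2 (mod 13).
Step 5: correct position 5: c_5 = r_5 − e = 1 − 2 ≡ 12 (mod 13). Hence c = [3, 2, 7, 9, 12].
  Check: interpolating c through the α_i gives m(x) = 4 + 4·x (degree < 2) with m(α_i) = c_i for every i, so c is indeed a codeword.


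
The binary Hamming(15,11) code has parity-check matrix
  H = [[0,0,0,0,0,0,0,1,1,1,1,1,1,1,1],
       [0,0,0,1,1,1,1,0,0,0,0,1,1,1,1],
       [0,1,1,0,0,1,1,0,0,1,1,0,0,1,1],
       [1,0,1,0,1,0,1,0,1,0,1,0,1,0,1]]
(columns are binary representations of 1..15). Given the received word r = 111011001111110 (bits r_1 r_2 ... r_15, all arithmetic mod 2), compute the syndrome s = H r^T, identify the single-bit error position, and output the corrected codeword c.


s = (0, 1, 0, 0)^T, error position = 4, corrected codeword c = 111111001111110

Compute s = H r^T mod 2 one row at a time:
  s_1 = 0 + 1 + 1 + 1 + 1 + 1 + 1 + 0 = 6 ≡ 0 (mod 2).
  s_2 = 0 + 1 + 1 + 0 + 1 + 1 + 1 + 0 = 5 ≡ 1 (mod 2).
  s_3 = 1 + 1 + 1 + 0 + 1 + 1 + 1 + 0 = 6 ≡ 0 (mod 2).
  s_4 = 1 + 1 + 1 + 0 + 1 + 1 + 1 + 0 = 6 ≡ 0 (mod 2).
s = (0, 1, 0, 0)^T — this equals column 4 of H (binary 0100), so error is at position 4.
Correct: flip bit 4 of r = 111011001111110 to get c = 111111001111110.


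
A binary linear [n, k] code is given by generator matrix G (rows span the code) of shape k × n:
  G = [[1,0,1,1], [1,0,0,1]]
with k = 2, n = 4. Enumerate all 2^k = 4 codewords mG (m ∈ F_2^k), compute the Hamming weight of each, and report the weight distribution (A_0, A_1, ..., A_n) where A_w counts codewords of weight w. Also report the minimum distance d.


Weight distribution: A_0 = 1, A_1 = 1, A_2 = 1, A_3 = 1. Minimum distance d = 1.

Enumerate all 2^2 = 4 messages m ∈ F_2^2.
For each, compute codeword c = mG in F_2^4, then tally its weight.
  m = 00 → c = 0000, weight = 0.
  m = 10 → c = 1011, weight = 3.
  m = 01 → c = 1001, weight = 2.
  m = 11 → c = 0010, weight = 1.
Tally weights:
  weight 0: 1 codewords.
  weight 1: 1 codewords.
  weight 2: 1 codewords.
  weight 3: 1 codewords.
Minimum distance d = smallest w > 0 with A_w > 0 = 1.
Sanity: Σ A_w = 4 = 2^2 = 4 ✓.


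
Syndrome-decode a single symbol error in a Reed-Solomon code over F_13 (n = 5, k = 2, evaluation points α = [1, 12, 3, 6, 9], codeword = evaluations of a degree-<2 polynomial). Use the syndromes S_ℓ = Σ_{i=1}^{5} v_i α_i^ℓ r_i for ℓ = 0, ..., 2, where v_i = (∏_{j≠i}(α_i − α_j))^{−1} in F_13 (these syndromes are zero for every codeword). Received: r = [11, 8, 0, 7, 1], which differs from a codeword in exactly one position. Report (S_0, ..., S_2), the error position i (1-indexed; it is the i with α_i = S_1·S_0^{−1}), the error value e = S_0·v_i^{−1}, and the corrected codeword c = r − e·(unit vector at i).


S = (8, 8, 8), error at position 1, error magnitude e = 7, c = [4, 8, 0, 7, 1].

Step 1: column multipliers v_i = (∏_{j≠i}(α_i − α_j))^{−1} mod 13.
  i = 1 (α = 1): (1−12)(1−3)(1−6)(1−9) = (−11)·(−2)·(−5)·(−8) = 880 ≡ 9, so v_1 = 9^{−1} = 3 (mod 13).
  i = 2 (α = 12): (12−1)(12−3)(12−6)(12−9) = 11·9·6·3 = 1782 ≡ 1, so v_2 = 1^{−1} = 1 (mod 13).
  i = 3 (α = 3): (3−1)(3−12)(3−6)(3−9) = 2·(−9)·(−3)·(−6) = −324 ≡ 1, so v_3 = 1^{−1} = 1 (mod 13).
  i = 4 (α = 6): (6−1)(6−12)(6−3)(6−9) = 5·(−6)·3·(−3) = 270 ≡ 10, so v_4 = 10^{−1} = 4 (mod 13).
  i = 5 (α = 9): (9−1)(9−12)(9−3)(9−6) = 8·(−3)·6·3 = −432 ≡ 10, so v_5 = 10^{−1} = 4 (mod 13).
  v = [3, 1, 1, 4, 4].
Step 2: syndromes of r = [11, 8, 0, 7, 1] (all sums mod 13).
  S_0 = Σ v_i r_i = 3·11 + 1·8 + 1·0 + 4·7 + 4·1 = 73 ≡ 8.
  S_1 = Σ v_i α_i r_i = 3·1·11 + 1·12·8 + 1·3·0 + 4·6·7 + 4·9·1 = 333 ≡ 8.
  α_i^2 mod 13 = [1, 1, 9, 10, 3].
  S_2 = Σ v_i α_i^2 r_i = 3·1·11 + 1·1·8 + 1·9·0 + 4·10·7 + 4·3·1 = 333 ≡ 8.
  S = (8, 8, 8) ≠ 0, so r is not a codeword (an error is present).
Step 3: locate the error. For a single error e at position i, S_ℓ = v_i·e·α_i^ℓ, so α_err = S_1/S_0.
  S_0^{−1} = 8^{−1} = 5 (mod 13), so α_err = 8·5 = 40 ≡ 1 = α_1. Error position i = 1.
  Consistency check: S_2/S_1 = 8·5 = 40 ≡ 1 = α_err ✓ (single-error assumption holds).
Step 4: error magnitude e = S_0/v_1 = S_0·∏_{j≠1}(α_1 − α_j) = 8·9 = 72 ≡ 7 (mod 13).
Step 5: correct position 1: c_1 = r_1 − e = 11 − 7 ≡ 4 (mod 13). Hence c = [4, 8, 0, 7, 1].
  Check: interpolating c through the α_i gives m(x) = 6 + 11·x (degree < 2) with m(α_i) = c_i for every i, so c is indeed a codeword.


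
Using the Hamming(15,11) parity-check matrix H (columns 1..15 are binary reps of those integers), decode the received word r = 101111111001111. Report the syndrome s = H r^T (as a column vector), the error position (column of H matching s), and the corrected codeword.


s = (0, 0, 1, 1)^T, error position = 3, corrected codeword c = 100111111001111

Compute s = H r^T mod 2 one row at a time:
  s_1 = 1 + 1 + 0 + 0 + 1 + 1 + 1 + 1 = 6 ≡ 0 (mod 2).
  s_2 = 1 + 1 + 1 + 1 + 1 + 1 + 1 + 1 = 8 ≡ 0 (mod 2).
  s_3 = 0 + 1 + 1 + 1 + 0 + 0 + 1 + 1 = 5 ≡ 1 (mod 2).
  s_4 = 1 + 1 + 1 + 1 + 1 + 0 + 1 + 1 = 7 ≡ 1 (mod 2).
s = (0, 0, 1, 1)^T — this equals column 3 of H (binary 0011), so error is at position 3.
Correct: flip bit 3 of r = 101111111001111 to get c = 100111111001111.


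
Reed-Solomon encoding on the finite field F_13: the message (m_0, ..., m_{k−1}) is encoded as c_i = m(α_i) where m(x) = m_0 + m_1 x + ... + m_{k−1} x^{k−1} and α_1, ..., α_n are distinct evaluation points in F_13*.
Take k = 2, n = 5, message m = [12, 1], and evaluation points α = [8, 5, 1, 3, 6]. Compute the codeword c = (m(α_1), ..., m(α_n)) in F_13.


c = [7, 4, 0, 2, 5]

Message polynomial: m(x) = 12 + 1·x (mod 13).
For each evaluation point α_i, compute m(α_i) mod 13:
  α_1 = 8: Horner steps 1 → 7, so m(8) = 7.
  α_2 = 5: Horner steps 1 → 4, so m(5) = 4.
  α_3 = 1: Horner steps 1 → 0, so m(1) = 0.
  α_4 = 3: Horner steps 1 → 2, so m(3) = 2.
  α_5 = 6: Horner steps 1 → 5, so m(6) = 5.
Codeword c = [7, 4, 0, 2, 5] ∈ F_13^5.


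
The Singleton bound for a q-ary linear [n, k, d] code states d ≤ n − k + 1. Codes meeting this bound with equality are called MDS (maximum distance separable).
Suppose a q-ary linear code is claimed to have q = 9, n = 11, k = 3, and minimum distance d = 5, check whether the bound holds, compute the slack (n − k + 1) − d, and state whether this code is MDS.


Singleton RHS = n − k + 1 = 9, slack = 4, bound satisfied, not MDS.

Singleton bound: d ≤ n − k + 1.
Here n = 11, k = 3, so n − k + 1 = 9.
Given d = 5, check d ≤ 9: YES.
Slack = (n − k + 1) − d = 4.
The code is NOT MDS (slack = 4 > 0).
Description: the claimed parameters are [11, 3, 5]_9; such a code would be non-MDS.


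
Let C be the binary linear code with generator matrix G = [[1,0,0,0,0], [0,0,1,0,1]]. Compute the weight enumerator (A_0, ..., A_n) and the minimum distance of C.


Weight distribution: A_0 = 1, A_1 = 1, A_2 = 1, A_3 = 1. Minimum distance d = 1.

Enumerate all 2^2 = 4 messages m ∈ F_2^2.
For each, compute codeword c = mG in F_2^5, then tally its weight.
  m = 00 → c = 00000, weight = 0.
  m = 10 → c = 10000, weight = 1.
  m = 01 → c = 00101, weight = 2.
  m = 11 → c = 10101, weight = 3.
Tally weights:
  weight 0: 1 codewords.
  weight 1: 1 codewords.
  weight 2: 1 codewords.
  weight 3: 1 codewords.
Minimum distance d = smallest w > 0 with A_w > 0 = 1.
Sanity: Σ A_w = 4 = 2^2 = 4 ✓.


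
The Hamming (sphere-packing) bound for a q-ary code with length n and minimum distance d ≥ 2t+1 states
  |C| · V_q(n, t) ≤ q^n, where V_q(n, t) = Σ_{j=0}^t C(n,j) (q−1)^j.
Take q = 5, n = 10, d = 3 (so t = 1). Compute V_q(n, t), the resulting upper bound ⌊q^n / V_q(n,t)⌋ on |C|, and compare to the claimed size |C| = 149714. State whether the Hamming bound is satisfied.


V_q(n, t) = 41, q^n = 9765625, Hamming bound = 238185, |C| = 149714 ≤ bound (satisfied).

Step 1: Compute V_q(n, t) = Σ_{j=0}^1 C(n, j) (q−1)^j.
  j = 0: C(10,0)·(4)^0 = 1·1 = 1.
  j = 1: C(10,1)·(4)^1 = 10·4 = 40.
  V_q(n, t) = 1 + 40 = 41.
Step 2: q^n = 5^10 = 9765625.
Step 3: Hamming bound ⌊q^n / V_q(n,t)⌋ = ⌊9765625/41⌋ = 238185.
Step 4: Compare |C| = 149714 to 238185: satisfied.
The claimed |C| lies below the Hamming bound.


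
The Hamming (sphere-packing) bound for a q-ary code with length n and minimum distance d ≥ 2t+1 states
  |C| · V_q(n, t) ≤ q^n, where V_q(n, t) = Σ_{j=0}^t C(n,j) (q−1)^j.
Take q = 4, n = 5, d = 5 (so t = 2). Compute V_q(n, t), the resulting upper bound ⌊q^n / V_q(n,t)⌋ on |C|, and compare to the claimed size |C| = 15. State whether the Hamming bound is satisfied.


V_q(n, t) = 106, q^n = 1024, Hamming bound = 9, |C| = 15 > bound (violated).

Step 1: Compute V_q(n, t) = Σ_{j=0}^2 C(n, j) (q−1)^j.
  j = 0: C(5,0)·(3)^0 = 1·1 = 1.
  j = 1: C(5,1)·(3)^1 = 5·3 = 15.
  j = 2: C(5,2)·(3)^2 = 10·9 = 90.
  V_q(n, t) = 1 + 15 + 90 = 106.
Step 2: q^n = 4^5 = 1024.
Step 3: Hamming bound ⌊q^n / V_q(n,t)⌋ = ⌊1024/106⌋ = 9.
Step 4: Compare |C| = 15 to 9: violated.
The claimed |C| lies above the Hamming bound, so no 4-ary code of length 5 with d ≥ 5 can have 15 codewords.
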